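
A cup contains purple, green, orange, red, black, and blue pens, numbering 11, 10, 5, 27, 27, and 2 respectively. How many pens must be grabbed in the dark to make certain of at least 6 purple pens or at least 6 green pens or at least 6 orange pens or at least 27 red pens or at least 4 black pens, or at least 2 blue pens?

The worst case stops just short of every target: 5 purple, 5 green, 5 orange, 26 red, 3 black, 1 blue — 5 + 5 + 5 + 26 + 3 + 1 = 45 pens.
One more pen must push some ink color to its target, so 45 + 1 = 46.

46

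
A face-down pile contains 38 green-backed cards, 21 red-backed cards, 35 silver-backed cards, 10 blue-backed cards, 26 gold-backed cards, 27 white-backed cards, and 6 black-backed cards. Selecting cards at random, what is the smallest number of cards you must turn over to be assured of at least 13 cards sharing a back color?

77

In the worst case we take at most 12 of each back color, but all 10 blue-backed and all 6 black-backed (fewer than 12), giving 12 + 12 + 12 + 10 + 12 + 12 + 6 = 76.
One more card then forces some back color to 13, so 76 + 1 = 77.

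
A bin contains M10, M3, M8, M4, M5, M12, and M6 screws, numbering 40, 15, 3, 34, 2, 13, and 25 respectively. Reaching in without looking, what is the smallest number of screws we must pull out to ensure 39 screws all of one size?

In the worst case we take at most 38 of each size, but all 15 M3, all 3 M8, all 34 M4, all 2 M5, all 13 M12, and all 25 M6 (fewer than 38), giving 38 + 15 + 3 + 34 + 2 + 13 + 25 = 130.
One more screw then forces some size to 39, so 130 + 1 = 131.

131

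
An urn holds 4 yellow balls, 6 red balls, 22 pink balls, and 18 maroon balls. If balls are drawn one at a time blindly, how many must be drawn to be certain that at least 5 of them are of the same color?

17

Treat the 4 colors as pigeonholes.
The worst case takes 4 balls of each color without reaching 5 of any: 4 × 4 = 16.
The next ball must bring some color to 5, so 16 + 1 = 17.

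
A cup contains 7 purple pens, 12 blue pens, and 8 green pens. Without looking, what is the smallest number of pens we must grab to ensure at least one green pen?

The worst case draws every non-green pen first: 7 + 12 = 19.
The next draw is then forced to be green, giving 19 + 1 = 20.

20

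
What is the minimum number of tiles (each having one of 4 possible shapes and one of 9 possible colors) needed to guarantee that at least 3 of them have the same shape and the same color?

73

There are 4 × 9 = 36 (shape, color) combinations acting as pigeonholes.
With 36 × 2 = 72 tiles we could place exactly 2 in each, with no (shape, color) pair reaching 3.
One more forces some (shape, color) pair to hold 3, so 72 + 1 = 73.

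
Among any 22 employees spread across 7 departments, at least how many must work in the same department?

4

The 22 employees fall into 7 departments.
If each of the 7 departments held at most 3, the total would be at most 7 × 3 = 21 < 22, a contradiction.
So at least one holds ⌈22/7⌉ = 4.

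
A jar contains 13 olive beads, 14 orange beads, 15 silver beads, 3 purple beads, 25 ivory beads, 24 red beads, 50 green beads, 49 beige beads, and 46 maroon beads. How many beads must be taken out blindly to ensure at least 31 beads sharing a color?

In the worst case we take at most 30 of each color, but all 13 olive, all 14 orange, all 15 silver, all 3 purple, all 25 ivory, and all 24 red (fewer than 30), giving 13 + 14 + 15 + 3 + 25 + 24 + 30 + 30 + 30 = 184.
One more bead then forces some color to 31, so 184 + 1 = 185.

185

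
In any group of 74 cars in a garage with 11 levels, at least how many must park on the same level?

The 74 cars fall into 11 levels.
If each of the 11 levels held at most 6, the total would be at most 11 × 6 = 66 < 74, a contradiction.
So at least one holds ⌈74/11⌉ = 7.

7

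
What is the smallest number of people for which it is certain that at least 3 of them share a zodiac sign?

There are 12 zodiac signs acting as pigeonholes.
With 12 × 2 = 24 people we could place exactly 2 in each, with no class reaching 3.
One more forces some class to hold 3, so 24 + 1 = 25.

25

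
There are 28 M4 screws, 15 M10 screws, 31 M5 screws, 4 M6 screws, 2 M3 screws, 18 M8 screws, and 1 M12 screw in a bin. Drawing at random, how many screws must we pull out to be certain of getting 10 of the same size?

In the worst case we take at most 9 of each size, but all 4 M6, all 2 M3, and all 1 M12 (fewer than 9), giving 9 + 9 + 9 + 4 + 2 + 9 + 1 = 43.
One more screw then forces some size to 10, so 43 + 1 = 44.

44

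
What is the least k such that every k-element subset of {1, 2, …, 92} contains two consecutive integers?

47

Partition {1, …, 92} into 46 pairs: {1,2}, {3,4}, …, {91,92}.
Choosing 46 integers — say the 46 even numbers 2, 4, …, 92 — takes one from each pair and avoids the property.
Choosing 47 forces two into the same pair by pigeonhole, and those are consecutive. So 47.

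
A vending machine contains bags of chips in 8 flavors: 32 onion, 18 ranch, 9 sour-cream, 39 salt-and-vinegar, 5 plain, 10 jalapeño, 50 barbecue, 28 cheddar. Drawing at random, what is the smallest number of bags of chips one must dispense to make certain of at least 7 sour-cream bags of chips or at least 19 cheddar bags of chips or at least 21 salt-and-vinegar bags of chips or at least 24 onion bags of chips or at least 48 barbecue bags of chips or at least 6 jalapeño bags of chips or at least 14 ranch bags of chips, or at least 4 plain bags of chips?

Each of the 8 flavors has its own threshold; avoid all of them simultaneously.
The worst case stops just short of every target: 23 onion, 13 ranch, 6 sour-cream, 20 salt-and-vinegar, 3 plain, 5 jalapeño, 47 barbecue, 18 cheddar — 23 + 13 + 6 + 20 + 3 + 5 + 47 + 18 = 135 bags of chips.
One more bag of chips must push some flavor to its target, so 135 + 1 = 136.

136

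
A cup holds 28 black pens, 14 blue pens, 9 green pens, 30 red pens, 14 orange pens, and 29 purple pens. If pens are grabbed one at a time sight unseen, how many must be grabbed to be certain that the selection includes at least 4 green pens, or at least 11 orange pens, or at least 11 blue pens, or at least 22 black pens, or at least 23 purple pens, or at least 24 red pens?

90

Each of the 6 ink colors has its own threshold; avoid all of them simultaneously.
The worst case stops just short of every target: 21 black, 10 blue, 3 green, 23 red, 10 orange, 22 purple — 21 + 10 + 3 + 23 + 10 + 22 = 89 pens.
One more pen must push some ink color to its target, so 89 + 1 = 90.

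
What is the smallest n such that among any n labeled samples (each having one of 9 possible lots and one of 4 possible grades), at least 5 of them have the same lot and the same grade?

145

There are 9 × 4 = 36 (lot, grade) combinations acting as pigeonholes.
With 36 × 4 = 144 labeled samples we could place exactly 4 in each, with no (lot, grade) pair reaching 5.
One more forces some (lot, grade) pair to hold 5, so 144 + 1 = 145.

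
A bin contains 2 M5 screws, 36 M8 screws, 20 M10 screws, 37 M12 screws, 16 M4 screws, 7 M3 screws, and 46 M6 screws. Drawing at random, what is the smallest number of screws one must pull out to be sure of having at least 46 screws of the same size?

In the worst case we take at most 45 of each size, but all 2 M5, all 36 M8, all 20 M10, all 37 M12, all 16 M4, and all 7 M3 (fewer than 45), giving 2 + 36 + 20 + 37 + 16 + 7 + 45 = 163.
One more screw then forces some size to 46, so 163 + 1 = 164.

164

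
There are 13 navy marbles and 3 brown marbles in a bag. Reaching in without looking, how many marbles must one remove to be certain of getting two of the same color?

The worst case takes 1 marble of each color without reaching 2 of any: 2 × 1 = 2.
The next marble must bring some color to 2, so 2 + 1 = 3.

3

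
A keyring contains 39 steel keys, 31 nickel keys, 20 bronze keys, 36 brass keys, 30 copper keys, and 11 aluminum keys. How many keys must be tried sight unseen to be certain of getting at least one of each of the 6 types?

The hardest type to obtain is aluminum: we could draw every other key first — 167 − 11 = 156 keys — without a single aluminum one.
The next draw must be aluminum, so 156 + 1 = 157.

157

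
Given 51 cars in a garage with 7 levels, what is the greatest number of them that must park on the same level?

The 51 cars fall into 7 levels.
If each of the 7 levels held at most 7, the total would be at most 7 × 7 = 49 < 51, a contradiction.
So at least one holds ⌈51/7⌉ = 8.

8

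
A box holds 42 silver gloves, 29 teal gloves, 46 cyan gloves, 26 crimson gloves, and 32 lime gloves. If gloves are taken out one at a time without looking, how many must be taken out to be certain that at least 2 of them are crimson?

151

The worst case draws every non-crimson glove first: 42 + 29 + 46 + 32 = 149.
The next 2 draws are then forced to be crimson, giving 149 + 2 = 151.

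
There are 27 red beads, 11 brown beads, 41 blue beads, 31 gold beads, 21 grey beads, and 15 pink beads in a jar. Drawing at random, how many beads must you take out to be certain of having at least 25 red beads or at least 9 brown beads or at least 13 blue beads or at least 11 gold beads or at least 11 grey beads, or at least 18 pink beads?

80

Each of the 6 colors has its own threshold; avoid all of them simultaneously.
The worst case stops just short of every target: 24 red, 8 brown, 12 blue, 10 gold, 10 grey, all 15 pink — 24 + 8 + 12 + 10 + 10 + 15 = 79 beads.
One more bead must push some color to its target, so 79 + 1 = 80.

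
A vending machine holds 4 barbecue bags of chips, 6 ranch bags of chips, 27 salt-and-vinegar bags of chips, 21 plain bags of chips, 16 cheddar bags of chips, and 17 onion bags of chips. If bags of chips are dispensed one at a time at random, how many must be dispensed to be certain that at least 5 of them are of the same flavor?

25

Treat the 6 flavors as pigeonholes.
The worst case takes 4 bags of chips of each flavor without reaching 5 of any: 6 × 4 = 24.
The next bag of chips must bring some flavor to 5, so 24 + 1 = 25.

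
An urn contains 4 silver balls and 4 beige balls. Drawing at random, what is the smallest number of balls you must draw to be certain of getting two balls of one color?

3

The worst case takes 1 ball of each color without reaching 2 of any: 2 × 1 = 2.
The next ball must bring some color to 2, so 2 + 1 = 3.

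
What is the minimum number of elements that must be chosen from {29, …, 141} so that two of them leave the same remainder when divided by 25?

26

Group the integers by remainder mod 25; there are 25 residue classes, each nonempty in this range.
Choosing one from each class (25 integers) avoids any shared remainder.
One more choice must repeat a class, so two differ by a multiple of 25. Hence 25 + 1 = 26.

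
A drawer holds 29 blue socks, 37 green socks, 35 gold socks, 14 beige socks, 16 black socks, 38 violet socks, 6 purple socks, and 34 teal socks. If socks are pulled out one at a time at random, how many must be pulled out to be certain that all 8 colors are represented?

204

The hardest color to obtain is purple: we could draw every other sock first — 209 − 6 = 203 socks — without a single purple one.
The next draw must be purple, so 203 + 1 = 204.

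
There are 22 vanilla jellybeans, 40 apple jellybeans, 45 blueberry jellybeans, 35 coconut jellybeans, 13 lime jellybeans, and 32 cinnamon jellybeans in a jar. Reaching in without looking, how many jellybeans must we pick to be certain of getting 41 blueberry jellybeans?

The worst case draws every non-blueberry jellybean first: 22 + 40 + 35 + 13 + 32 = 142.
The next 41 draws are then forced to be blueberry, giving 142 + 41 = 183.

183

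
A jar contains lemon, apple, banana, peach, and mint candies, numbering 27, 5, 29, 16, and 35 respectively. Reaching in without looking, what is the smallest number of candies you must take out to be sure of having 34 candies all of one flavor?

111

In the worst case we take at most 33 of each flavor, but all 27 lemon, all 5 apple, all 29 banana, and all 16 peach (fewer than 33), giving 27 + 5 + 29 + 16 + 33 = 110.
One more candy then forces some flavor to 34, so 110 + 1 = 111.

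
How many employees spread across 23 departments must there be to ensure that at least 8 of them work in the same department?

There are 23 departments acting as pigeonholes.
With 23 × 7 = 161 employees we could place exactly 7 in each, with no class reaching 8.
One more forces some class to hold 8, so 161 + 1 = 162.

162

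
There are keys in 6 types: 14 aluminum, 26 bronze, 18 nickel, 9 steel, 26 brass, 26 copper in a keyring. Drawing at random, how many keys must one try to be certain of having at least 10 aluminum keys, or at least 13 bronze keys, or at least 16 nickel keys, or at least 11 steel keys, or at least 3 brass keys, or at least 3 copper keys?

The worst case stops just short of every target: 9 aluminum, 12 bronze, 15 nickel, all 9 steel, 2 brass, 2 copper — 9 + 12 + 15 + 9 + 2 + 2 = 49 keys.
One more key must push some type to its target, so 49 + 1 = 50.

50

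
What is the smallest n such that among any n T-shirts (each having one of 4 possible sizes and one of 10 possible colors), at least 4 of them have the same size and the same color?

There are 4 × 10 = 40 (size, color) combinations acting as pigeonholes.
With 40 × 3 = 120 T-shirts we could place exactly 3 in each, with no (size, color) pair reaching 4.
One more forces some (size, color) pair to hold 4, so 120 + 1 = 121.

121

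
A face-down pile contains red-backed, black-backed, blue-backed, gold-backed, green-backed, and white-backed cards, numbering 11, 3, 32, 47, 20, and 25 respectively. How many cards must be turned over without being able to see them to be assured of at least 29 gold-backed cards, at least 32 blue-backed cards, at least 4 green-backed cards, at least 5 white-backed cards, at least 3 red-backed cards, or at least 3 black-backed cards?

71

Each of the 6 back colors has its own threshold; avoid all of them simultaneously.
The worst case stops just short of every target: 2 red-backed, 2 black-backed, 31 blue-backed, 28 gold-backed, 3 green-backed, 4 white-backed — 2 + 2 + 31 + 28 + 3 + 4 = 70 cards.
One more card must push some back color to its target, so 70 + 1 = 71.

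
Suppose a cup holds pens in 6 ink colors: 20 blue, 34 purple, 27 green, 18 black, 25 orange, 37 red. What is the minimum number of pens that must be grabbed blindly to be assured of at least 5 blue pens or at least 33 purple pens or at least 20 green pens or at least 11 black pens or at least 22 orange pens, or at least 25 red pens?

Each of the 6 ink colors has its own threshold; avoid all of them simultaneously.
The worst case stops just short of every target: 4 blue, 32 purple, 19 green, 10 black, 21 orange, 24 red — 4 + 32 + 19 + 10 + 21 + 24 = 110 pens.
One more pen must push some ink color to its target, so 110 + 1 = 111.

111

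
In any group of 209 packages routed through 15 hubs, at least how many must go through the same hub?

14

If each of the 15 hubs held at most 13, the total would be at most 15 × 13 = 195 < 209, a contradiction.
So at least one holds ⌈209/15⌉ = 14.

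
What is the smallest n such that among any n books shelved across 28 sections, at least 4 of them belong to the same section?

85

There are 28 sections acting as pigeonholes.
With 28 × 3 = 84 books we could place exactly 3 in each, with no class reaching 4.
One more forces some class to hold 4, so 84 + 1 = 85.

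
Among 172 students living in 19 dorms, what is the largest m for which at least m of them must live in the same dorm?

The 172 students fall into 19 dorms.
If each of the 19 dorms held at most 9, the total would be at most 19 × 9 = 171 < 172, a contradiction.
So at least one holds ⌈172/19⌉ = 10.

10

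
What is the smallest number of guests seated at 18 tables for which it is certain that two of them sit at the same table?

19

There are 18 tables acting as pigeonholes.
With 18 guests we could place one in each, avoiding any repeat.
One more forces some class to hold 2, so 18 + 1 = 19.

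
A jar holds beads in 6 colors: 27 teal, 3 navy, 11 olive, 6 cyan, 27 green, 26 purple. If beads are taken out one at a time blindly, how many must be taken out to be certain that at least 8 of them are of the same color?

38

Treat the 6 colors as pigeonholes.
In the worst case we take at most 7 of each color, but all 3 navy and all 6 cyan (fewer than 7), giving 7 + 3 + 7 + 6 + 7 + 7 = 37.
One more bead then forces some color to 8, so 37 + 1 = 38.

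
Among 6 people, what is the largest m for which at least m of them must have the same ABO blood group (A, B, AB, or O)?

The 6 people fall into 4 ABO blood groups.
If each of the 4 ABO blood groups held at most 1, the total would be at most 4 × 1 = 4 < 6, a contradiction.
So at least one holds ⌈6/4⌉ = 2.

2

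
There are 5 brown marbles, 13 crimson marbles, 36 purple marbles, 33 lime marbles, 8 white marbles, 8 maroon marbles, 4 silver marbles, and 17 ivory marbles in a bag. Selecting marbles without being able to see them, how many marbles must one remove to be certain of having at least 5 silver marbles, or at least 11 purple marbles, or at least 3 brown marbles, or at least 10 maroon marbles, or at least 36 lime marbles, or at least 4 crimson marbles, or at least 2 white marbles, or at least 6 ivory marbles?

Each of the 8 colors has its own threshold; avoid all of them simultaneously.
The worst case stops just short of every target: 2 brown, 3 crimson, 10 purple, all 33 lime, 1 white, all 8 maroon, 4 silver, 5 ivory — 2 + 3 + 10 + 33 + 1 + 8 + 4 + 5 = 66 marbles.
One more marble must push some color to its target, so 66 + 1 = 67.

67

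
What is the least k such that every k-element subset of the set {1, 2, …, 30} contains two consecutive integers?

16

Partition {1, …, 30} into 15 pairs: {1,2}, {3,4}, …, {29,30}.
Choosing 15 integers — say the 15 even numbers 2, 4, …, 30 — takes one from each pair and avoids the property.
Choosing 16 forces two into the same pair by pigeonhole, and those are consecutive. So 16.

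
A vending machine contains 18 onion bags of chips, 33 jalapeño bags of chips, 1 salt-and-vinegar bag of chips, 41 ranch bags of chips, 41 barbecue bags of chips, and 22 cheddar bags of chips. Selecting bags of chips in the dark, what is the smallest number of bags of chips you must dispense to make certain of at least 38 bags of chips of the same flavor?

In the worst case we take at most 37 of each flavor, but all 18 onion, all 33 jalapeño, all 1 salt-and-vinegar, and all 22 cheddar (fewer than 37), giving 18 + 33 + 1 + 37 + 37 + 22 = 148.
One more bag of chips then forces some flavor to 38, so 148 + 1 = 149.

149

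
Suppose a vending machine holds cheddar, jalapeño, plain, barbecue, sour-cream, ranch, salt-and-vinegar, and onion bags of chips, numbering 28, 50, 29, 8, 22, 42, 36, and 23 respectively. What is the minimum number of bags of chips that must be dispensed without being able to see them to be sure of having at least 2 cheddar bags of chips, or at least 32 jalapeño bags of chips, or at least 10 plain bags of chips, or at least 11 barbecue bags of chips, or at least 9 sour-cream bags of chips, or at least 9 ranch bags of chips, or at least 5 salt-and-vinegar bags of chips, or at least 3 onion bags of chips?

Each of the 8 flavors has its own threshold; avoid all of them simultaneously.
The worst case stops just short of every target: 1 cheddar, 31 jalapeño, 9 plain, all 8 barbecue, 8 sour-cream, 8 ranch, 4 salt-and-vinegar, 2 onion — 1 + 31 + 9 + 8 + 8 + 8 + 4 + 2 = 71 bags of chips.
One more bag of chips must push some flavor to its target, so 71 + 1 = 72.

72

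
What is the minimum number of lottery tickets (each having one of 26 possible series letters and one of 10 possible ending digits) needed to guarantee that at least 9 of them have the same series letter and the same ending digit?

2081

There are 26 × 10 = 260 (series letter, ending digit) combinations acting as pigeonholes.
With 260 × 8 = 2080 lottery tickets we could place exactly 8 in each, with no (series letter, ending digit) pair reaching 9.
One more forces some (series letter, ending digit) pair to hold 9, so 2080 + 1 = 2081.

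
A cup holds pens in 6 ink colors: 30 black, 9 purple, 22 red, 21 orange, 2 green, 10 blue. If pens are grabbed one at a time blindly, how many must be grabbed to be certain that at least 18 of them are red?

90

The worst case draws every non-red pen first: 30 + 9 + 21 + 2 + 10 = 72.
The next 18 draws are then forced to be red, giving 72 + 18 = 90.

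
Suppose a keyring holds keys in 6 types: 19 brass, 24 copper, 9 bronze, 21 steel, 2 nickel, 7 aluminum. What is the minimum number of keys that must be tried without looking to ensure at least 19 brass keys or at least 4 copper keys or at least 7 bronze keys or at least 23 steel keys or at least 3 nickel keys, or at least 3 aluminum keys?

The worst case stops just short of every target: 18 brass, 3 copper, 6 bronze, all 21 steel, 2 nickel, 2 aluminum — 18 + 3 + 6 + 21 + 2 + 2 = 52 keys.
One more key must push some type to its target, so 52 + 1 = 53.

53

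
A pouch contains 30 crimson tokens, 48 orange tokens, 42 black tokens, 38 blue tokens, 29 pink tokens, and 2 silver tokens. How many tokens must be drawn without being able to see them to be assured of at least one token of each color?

188

The hardest color to obtain is silver: we could draw every other token first — 189 − 2 = 187 tokens — without a single silver one.
The next draw must be silver, so 187 + 1 = 188.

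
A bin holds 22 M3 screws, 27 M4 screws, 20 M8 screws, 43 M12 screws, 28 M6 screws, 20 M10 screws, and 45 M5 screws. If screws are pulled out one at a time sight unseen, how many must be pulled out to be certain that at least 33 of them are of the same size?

Treat the 7 sizes as pigeonholes.
In the worst case we take at most 32 of each size, but all 22 M3, all 27 M4, all 20 M8, all 28 M6, and all 20 M10 (fewer than 32), giving 22 + 27 + 20 + 32 + 28 + 20 + 32 = 181.
One more screw then forces some size to 33, so 181 + 1 = 182.

182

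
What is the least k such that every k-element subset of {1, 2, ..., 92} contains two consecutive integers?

47

Partition {1, …, 92} into 46 pairs: {1,2}, {3,4}, …, {91,92}.
Choosing 46 integers — say the 46 even numbers 2, 4, …, 92 — takes one from each pair and avoids the property.
Choosing 47 forces two into the same pair by pigeonhole, and those are consecutive. So 47.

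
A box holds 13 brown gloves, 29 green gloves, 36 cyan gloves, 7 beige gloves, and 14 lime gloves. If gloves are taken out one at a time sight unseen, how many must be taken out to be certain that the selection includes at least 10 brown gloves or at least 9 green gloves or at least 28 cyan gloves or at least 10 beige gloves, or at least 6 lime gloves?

57

The worst case stops just short of every target: 9 brown, 8 green, 27 cyan, all 7 beige, 5 lime — 9 + 8 + 27 + 7 + 5 = 56 gloves.
One more glove must push some color to its target, so 56 + 1 = 57.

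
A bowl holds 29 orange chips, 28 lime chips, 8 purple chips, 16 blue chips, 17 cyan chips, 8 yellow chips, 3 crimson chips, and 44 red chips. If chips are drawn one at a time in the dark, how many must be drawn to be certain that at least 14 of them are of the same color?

In the worst case we take at most 13 of each color, but all 8 purple, all 8 yellow, and all 3 crimson (fewer than 13), giving 13 + 13 + 8 + 13 + 13 + 8 + 3 + 13 = 84.
One more chip then forces some color to 14, so 84 + 1 = 85.

85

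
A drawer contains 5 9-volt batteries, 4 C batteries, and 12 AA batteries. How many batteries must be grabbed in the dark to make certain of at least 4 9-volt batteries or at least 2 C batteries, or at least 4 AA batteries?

8

The worst case stops just short of every target: 3 9-volt, 1 C, 3 AA — 3 + 1 + 3 = 7 batteries.
One more battery must push some type to its target, so 7 + 1 = 8.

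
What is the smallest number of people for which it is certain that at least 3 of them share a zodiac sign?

25

There are 12 zodiac signs acting as pigeonholes.
With 12 × 2 = 24 people we could place exactly 2 in each, with no class reaching 3.
One more forces some class to hold 3, so 24 + 1 = 25.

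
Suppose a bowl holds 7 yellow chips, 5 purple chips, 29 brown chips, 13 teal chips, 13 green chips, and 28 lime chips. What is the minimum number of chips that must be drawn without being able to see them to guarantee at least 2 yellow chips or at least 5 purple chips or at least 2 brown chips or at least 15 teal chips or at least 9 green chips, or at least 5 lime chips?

Each of the 6 colors has its own threshold; avoid all of them simultaneously.
The worst case stops just short of every target: 1 yellow, 4 purple, 1 brown, all 13 teal, 8 green, 4 lime — 1 + 4 + 1 + 13 + 8 + 4 = 31 chips.
One more chip must push some color to its target, so 31 + 1 = 32.

32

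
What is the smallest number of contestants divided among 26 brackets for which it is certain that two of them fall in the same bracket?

27

There are 26 brackets acting as pigeonholes.
With 26 contestants we could place one in each, avoiding any repeat.
One more forces some class to hold 2, so 26 + 1 = 27.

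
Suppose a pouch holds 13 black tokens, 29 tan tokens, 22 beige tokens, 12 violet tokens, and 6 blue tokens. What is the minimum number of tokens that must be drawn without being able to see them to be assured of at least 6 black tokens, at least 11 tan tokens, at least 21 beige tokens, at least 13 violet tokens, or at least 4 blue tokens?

The worst case stops just short of every target: 5 black, 10 tan, 20 beige, 12 violet, 3 blue — 5 + 10 + 20 + 12 + 3 = 50 tokens.
One more token must push some color to its target, so 50 + 1 = 51.

51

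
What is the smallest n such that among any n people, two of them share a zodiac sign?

13

There are 12 zodiac signs acting as pigeonholes.
With 12 people we could place one in each, avoiding any repeat.
One more forces some class to hold 2, so 12 + 1 = 13.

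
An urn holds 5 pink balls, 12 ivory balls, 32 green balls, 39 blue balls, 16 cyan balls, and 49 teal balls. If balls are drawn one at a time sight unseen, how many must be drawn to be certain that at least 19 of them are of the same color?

88

In the worst case we take at most 18 of each color, but all 5 pink, all 12 ivory, and all 16 cyan (fewer than 18), giving 5 + 12 + 18 + 18 + 16 + 18 = 87.
One more ball then forces some color to 19, so 87 + 1 = 88.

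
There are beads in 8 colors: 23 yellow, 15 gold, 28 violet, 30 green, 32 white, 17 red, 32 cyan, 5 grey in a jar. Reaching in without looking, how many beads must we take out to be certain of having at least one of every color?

178

The hardest color to obtain is grey: we could draw every other bead first — 182 − 5 = 177 beads — without a single grey one.
The next draw must be grey, so 177 + 1 = 178.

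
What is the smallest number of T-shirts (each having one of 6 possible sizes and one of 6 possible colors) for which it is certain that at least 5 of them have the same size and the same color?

There are 6 × 6 = 36 (size, color) combinations acting as pigeonholes.
With 36 × 4 = 144 T-shirts we could place exactly 4 in each, with no (size, color) pair reaching 5.
One more forces some (size, color) pair to hold 5, so 144 + 1 = 145.

145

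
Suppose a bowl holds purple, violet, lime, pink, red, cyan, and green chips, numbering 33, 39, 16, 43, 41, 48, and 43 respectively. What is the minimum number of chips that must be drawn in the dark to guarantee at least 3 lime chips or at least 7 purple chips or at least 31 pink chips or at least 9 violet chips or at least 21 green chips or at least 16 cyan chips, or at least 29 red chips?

Each of the 7 colors has its own threshold; avoid all of them simultaneously.
The worst case stops just short of every target: 6 purple, 8 violet, 2 lime, 30 pink, 28 red, 15 cyan, 20 green — 6 + 8 + 2 + 30 + 28 + 15 + 20 = 109 chips.
One more chip must push some color to its target, so 109 + 1 = 110.

110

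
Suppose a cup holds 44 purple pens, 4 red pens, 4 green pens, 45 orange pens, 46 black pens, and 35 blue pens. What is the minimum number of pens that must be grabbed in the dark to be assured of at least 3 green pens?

177

The worst case draws every non-green pen first: 44 + 4 + 45 + 46 + 35 = 174.
The next 3 draws are then forced to be green, giving 174 + 3 = 177.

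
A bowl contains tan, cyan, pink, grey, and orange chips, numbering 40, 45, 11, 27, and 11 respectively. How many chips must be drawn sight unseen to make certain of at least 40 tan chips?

134

The worst case draws every non-tan chip first: 45 + 11 + 27 + 11 = 94.
The next 40 draws are then forced to be tan, giving 94 + 40 = 134.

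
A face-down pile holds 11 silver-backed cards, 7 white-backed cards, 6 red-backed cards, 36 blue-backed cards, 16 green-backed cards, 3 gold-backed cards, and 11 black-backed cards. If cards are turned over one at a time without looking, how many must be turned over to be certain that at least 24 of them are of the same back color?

78

In the worst case we take at most 23 of each back color, but all 11 silver-backed, all 7 white-backed, all 6 red-backed, all 16 green-backed, all 3 gold-backed, and all 11 black-backed (fewer than 23), giving 11 + 7 + 6 + 23 + 16 + 3 + 11 = 77.
One more card then forces some back color to 24, so 77 + 1 = 78.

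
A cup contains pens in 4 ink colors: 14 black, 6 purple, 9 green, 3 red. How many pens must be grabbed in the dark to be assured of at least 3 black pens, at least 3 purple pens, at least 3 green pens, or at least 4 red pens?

10

The worst case stops just short of every target: 2 black, 2 purple, 2 green, 3 red — 2 + 2 + 2 + 3 = 9 pens.
One more pen must push some ink color to its target, so 9 + 1 = 10.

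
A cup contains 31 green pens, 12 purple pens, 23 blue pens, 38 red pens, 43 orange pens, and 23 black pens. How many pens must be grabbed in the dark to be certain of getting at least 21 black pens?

168

The worst case draws every non-black pen first: 31 + 12 + 23 + 38 + 43 = 147.
The next 21 draws are then forced to be black, giving 147 + 21 = 168.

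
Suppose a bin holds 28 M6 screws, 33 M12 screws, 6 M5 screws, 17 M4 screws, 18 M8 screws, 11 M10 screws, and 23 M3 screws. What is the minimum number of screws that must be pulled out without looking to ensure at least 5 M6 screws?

113

The worst case draws every non-M6 screw first: 33 + 6 + 17 + 18 + 11 + 23 = 108.
The next 5 draws are then forced to be M6, giving 108 + 5 = 113.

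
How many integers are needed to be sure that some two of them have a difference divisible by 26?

27

Use the pigeonhole principle on residue classes: two integers differ by a multiple of 26 exactly when they share a remainder mod 26.
There are 26 residue classes mod 26, so 26 integers can all lie in distinct classes.
One more integer must repeat a residue, giving a difference divisible by 26. So n = 26 + 1 = 27.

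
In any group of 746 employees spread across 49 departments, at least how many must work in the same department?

The 746 employees fall into 49 departments.
If each of the 49 departments held at most 15, the total would be at most 49 × 15 = 735 < 746, a contradiction.
So at least one holds ⌈746/49⌉ = 16.

16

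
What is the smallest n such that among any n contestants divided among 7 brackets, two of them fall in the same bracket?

There are 7 brackets acting as pigeonholes.
With 7 contestants we could place one in each, avoiding any repeat.
One more forces some class to hold 2, so 7 + 1 = 8.

8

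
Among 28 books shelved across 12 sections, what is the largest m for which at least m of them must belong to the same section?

If each of the 12 sections held at most 2, the total would be at most 12 × 2 = 24 < 28, a contradiction.
So at least one holds ⌈28/12⌉ = 3.

3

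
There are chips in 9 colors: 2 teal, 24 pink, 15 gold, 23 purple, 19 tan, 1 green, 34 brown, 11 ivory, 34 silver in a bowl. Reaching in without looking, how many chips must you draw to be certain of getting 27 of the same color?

Treat the 9 colors as pigeonholes.
In the worst case we take at most 26 of each color, but all 2 teal, all 24 pink, all 15 gold, all 23 purple, all 19 tan, all 1 green, and all 11 ivory (fewer than 26), giving 2 + 24 + 15 + 23 + 19 + 1 + 26 + 11 + 26 = 147.
One more chip then forces some color to 27, so 147 + 1 = 148.

148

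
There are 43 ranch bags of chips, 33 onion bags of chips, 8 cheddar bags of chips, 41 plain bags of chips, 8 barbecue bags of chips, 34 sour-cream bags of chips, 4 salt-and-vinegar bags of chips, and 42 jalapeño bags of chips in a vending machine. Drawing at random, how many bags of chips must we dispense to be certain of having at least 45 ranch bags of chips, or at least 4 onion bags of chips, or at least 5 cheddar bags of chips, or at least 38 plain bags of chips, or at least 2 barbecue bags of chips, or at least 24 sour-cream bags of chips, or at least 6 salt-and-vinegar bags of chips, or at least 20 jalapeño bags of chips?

The worst case stops just short of every target: all 43 ranch, 3 onion, 4 cheddar, 37 plain, 1 barbecue, 23 sour-cream, all 4 salt-and-vinegar, 19 jalapeño — 43 + 3 + 4 + 37 + 1 + 23 + 4 + 19 = 134 bags of chips.
One more bag of chips must push some flavor to its target, so 134 + 1 = 135.

135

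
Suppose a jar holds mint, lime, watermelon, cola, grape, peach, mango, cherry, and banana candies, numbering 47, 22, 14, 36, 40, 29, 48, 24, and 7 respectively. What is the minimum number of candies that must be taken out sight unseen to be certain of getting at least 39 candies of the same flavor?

In the worst case we take at most 38 of each flavor, but all 22 lime, all 14 watermelon, all 36 cola, all 29 peach, all 24 cherry, and all 7 banana (fewer than 38), giving 38 + 22 + 14 + 36 + 38 + 29 + 38 + 24 + 7 = 246.
One more candy then forces some flavor to 39, so 246 + 1 = 247.

247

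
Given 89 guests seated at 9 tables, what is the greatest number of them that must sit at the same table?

The 89 guests fall into 9 tables.
If each of the 9 tables held at most 9, the total would be at most 9 × 9 = 81 < 89, a contradiction.
So at least one holds ⌈89/9⌉ = 10.

10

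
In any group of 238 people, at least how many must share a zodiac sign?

There are 12 zodiac signs, which serve as the pigeonholes.
If each of the 12 zodiac signs held at most 19, the total would be at most 12 × 19 = 228 < 238, a contradiction.
So at least one holds ⌈238/12⌉ = 20.

20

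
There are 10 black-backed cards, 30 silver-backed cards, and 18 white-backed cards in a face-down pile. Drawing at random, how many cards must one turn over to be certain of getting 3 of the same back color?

7

The worst case takes 2 cards of each back color without reaching 3 of any: 3 × 2 = 6.
The next card must bring some back color to 3, so 6 + 1 = 7.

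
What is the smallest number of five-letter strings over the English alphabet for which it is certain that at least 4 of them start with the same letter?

79

There are 26 possible first letters acting as pigeonholes.
With 26 × 3 = 78 five-letter strings over the English alphabet we could place exactly 3 in each, with no class reaching 4.
One more forces some class to hold 4, so 78 + 1 = 79.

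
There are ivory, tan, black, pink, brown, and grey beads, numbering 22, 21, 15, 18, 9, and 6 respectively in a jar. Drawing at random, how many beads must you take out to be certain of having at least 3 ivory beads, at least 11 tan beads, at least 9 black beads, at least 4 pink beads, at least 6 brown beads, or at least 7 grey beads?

Each of the 6 colors has its own threshold; avoid all of them simultaneously.
The worst case stops just short of every target: 2 ivory, 10 tan, 8 black, 3 pink, 5 brown, 6 grey — 2 + 10 + 8 + 3 + 5 + 6 = 34 beads.
One more bead must push some color to its target, so 34 + 1 = 35.

35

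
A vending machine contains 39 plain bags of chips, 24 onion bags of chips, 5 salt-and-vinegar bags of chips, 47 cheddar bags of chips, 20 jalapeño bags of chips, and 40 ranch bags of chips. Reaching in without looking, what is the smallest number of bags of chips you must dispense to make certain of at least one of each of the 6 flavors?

171

The hardest flavor to obtain is salt-and-vinegar: we could draw every other bag of chips first — 175 − 5 = 170 bags of chips — without a single salt-and-vinegar one.
The next draw must be salt-and-vinegar, so 170 + 1 = 171.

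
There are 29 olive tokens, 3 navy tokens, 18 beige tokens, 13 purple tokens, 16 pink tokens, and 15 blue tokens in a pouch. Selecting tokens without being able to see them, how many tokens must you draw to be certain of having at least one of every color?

The hardest color to obtain is navy: we could draw every other token first — 94 − 3 = 91 tokens — without a single navy one.
The next draw must be navy, so 91 + 1 = 92.

92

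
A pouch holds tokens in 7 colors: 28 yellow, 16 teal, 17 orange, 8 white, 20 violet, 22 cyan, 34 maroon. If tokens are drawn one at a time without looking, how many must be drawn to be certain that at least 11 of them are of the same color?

In the worst case we take at most 10 of each color, but all 8 white (fewer than 10), giving 10 + 10 + 10 + 8 + 10 + 10 + 10 = 68.
One more token then forces some color to 11, so 68 + 1 = 69.

69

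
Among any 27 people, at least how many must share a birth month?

3

The 27 people fall into 12 months of the year.
If each of the 12 months of the year held at most 2, the total would be at most 12 × 2 = 24 < 27, a contradiction.
So at least one holds ⌈27/12⌉ = 3.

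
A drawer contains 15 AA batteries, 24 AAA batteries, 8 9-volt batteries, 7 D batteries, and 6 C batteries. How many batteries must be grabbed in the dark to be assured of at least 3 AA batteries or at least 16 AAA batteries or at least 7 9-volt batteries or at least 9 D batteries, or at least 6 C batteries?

The worst case stops just short of every target: 2 AA, 15 AAA, 6 9-volt, all 7 D, 5 C — 2 + 15 + 6 + 7 + 5 = 35 batteries.
One more battery must push some type to its target, so 35 + 1 = 36.

36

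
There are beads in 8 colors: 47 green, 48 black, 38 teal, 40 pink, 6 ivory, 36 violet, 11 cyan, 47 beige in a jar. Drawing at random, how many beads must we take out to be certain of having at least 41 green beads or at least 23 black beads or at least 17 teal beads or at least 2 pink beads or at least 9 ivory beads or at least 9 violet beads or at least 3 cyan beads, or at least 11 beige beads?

The worst case stops just short of every target: 40 green, 22 black, 16 teal, 1 pink, all 6 ivory, 8 violet, 2 cyan, 10 beige — 40 + 22 + 16 + 1 + 6 + 8 + 2 + 10 = 105 beads.
One more bead must push some color to its target, so 105 + 1 = 106.

106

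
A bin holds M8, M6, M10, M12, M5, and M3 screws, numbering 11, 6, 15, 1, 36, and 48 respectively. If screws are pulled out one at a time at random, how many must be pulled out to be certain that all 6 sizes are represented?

117

The hardest size to obtain is M12: we could draw every other screw first — 117 − 1 = 116 screws — without a single M12 one.
The next draw must be M12, so 116 + 1 = 117.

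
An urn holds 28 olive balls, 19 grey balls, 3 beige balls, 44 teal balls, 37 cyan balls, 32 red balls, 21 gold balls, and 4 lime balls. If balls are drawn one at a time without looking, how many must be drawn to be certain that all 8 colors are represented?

The hardest color to obtain is beige: we could draw every other ball first — 188 − 3 = 185 balls — without a single beige one.
The next draw must be beige, so 185 + 1 = 186.

186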